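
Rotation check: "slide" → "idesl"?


Word: "slide", Candidate: "idesl"
Method: check if candidate is substring of word+word
"slideslide" contains "idesl"? Yes
Is rotation = Yes


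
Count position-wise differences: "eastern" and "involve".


Comparing character by character (same length = 7):
  Pos 0: 'e' vs 'i' !=
  Pos 1: 'a' vs 'n' !=
  Pos 2: 's' vs 'v' !=
  Pos 3: 't' vs 'o' !=
  Pos 4: 'e' vs 'l' !=
  Pos 5: 'r' vs 'v' !=
  Pos 6: 'n' vs 'e' !=
Hamming distance = 7


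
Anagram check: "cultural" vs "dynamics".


Word 1: "cultural" → sorted: acllrtuu
Word 2: "dynamics" → sorted: acdimnsy
Same letters? acllrtuu != acdimnsy
Anagram = No


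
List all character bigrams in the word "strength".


Word: "strength" (length 8)
Number of bigrams = 8 - 2 + 1 = 7
  Position 0: "st"
  Position 1: "tr"
  Position 2: "re"
  Position 3: "en"
  Position 4: "ng"
  Position 5: "gt"
  Position 6: "th"
Bigrams = "st", "tr", "re", "en", "ng", "gt", "th"


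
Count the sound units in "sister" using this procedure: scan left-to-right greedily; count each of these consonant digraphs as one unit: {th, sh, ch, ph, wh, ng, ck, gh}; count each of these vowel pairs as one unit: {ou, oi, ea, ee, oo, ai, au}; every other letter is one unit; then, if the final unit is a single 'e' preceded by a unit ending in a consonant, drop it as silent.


Word: "sister" (6 letters)
Left-to-right scan:
  [1] 's' (letter)
  [2] 'i' (letter)
  [3] 's' (letter)
  [4] 't' (letter)
  [5] 'e' (letter)
  [6] 'r' (letter)
Units from scan: 6
Sound units = 6 units


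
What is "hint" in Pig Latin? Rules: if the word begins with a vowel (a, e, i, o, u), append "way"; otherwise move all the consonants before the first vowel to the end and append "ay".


Word: "hint"
Starts with consonant(s) → move to end, add 'ay'
Consonant cluster: "h"
Pig Latin = "inthay"


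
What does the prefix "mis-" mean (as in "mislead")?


Prefix: mis-
As in: mislead -> mis- + lead
Meaning = wrongly


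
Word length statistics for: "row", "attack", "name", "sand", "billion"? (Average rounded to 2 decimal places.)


Lengths: "row"=3, "attack"=6, "name"=4, "sand"=4, "billion"=7
Sum = 24, Count = 5
Average = 24/5 = 4.80
= avg=4.80, min=3, max=7


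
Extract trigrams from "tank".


Word: "tank" (length 4)
Number of trigrams = 4 - 3 + 1 = 2
  Position 0: "tan"
  Position 1: "ank"
Trigrams = "tan", "ank"


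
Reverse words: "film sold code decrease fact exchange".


Original: "film sold code decrease fact exchange"
Words (1..n): film | sold | code | decrease | fact | exchange
Reversed (n..1): exchange | fact | decrease | code | sold | film
Result = "exchange fact decrease code sold film"


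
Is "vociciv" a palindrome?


Word: "vociciv"
Reversed: "vicicov"
Forward == Backward? vociciv != vicicov
Palindrome = No


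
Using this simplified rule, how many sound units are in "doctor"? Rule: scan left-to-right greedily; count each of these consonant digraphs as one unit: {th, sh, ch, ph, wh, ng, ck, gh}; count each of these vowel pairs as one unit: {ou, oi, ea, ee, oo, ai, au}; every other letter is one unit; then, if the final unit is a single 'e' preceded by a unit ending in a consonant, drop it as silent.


Word: "doctor" (6 letters)
Left-to-right scan:
  1. 'd' (letter)
  2. 'o' (letter)
  3. 'c' (letter)
  4. 't' (letter)
  5. 'o' (letter)
  6. 'r' (letter)
Units from scan: 6
Sound units = 6 units


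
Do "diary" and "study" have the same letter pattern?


Pattern of "diary": [0, 1, 2, 3, 4]
Pattern of "study": [0, 1, 2, 3, 4]
Patterns match
Same pattern = Yes


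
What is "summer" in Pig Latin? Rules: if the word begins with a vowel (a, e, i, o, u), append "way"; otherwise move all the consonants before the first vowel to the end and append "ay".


Word: "summer"
Starts with consonant(s) → move to end, add 'ay'
Consonant cluster: "s"
Pig Latin = "ummersay"


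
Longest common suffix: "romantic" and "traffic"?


Word 1: "romantic"
Word 2: "traffic"
Comparing from end:
  Pos -1: 'c' == 'c'
  Pos -2: 'i' == 'i'
  Pos -3: 't' != 'f' (stop)
LCS = "ic" (length 2)


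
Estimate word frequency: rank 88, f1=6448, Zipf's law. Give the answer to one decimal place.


Zipf's law: f(r) = f(1) / r
f(1) = 6448
f(88) = 6448 / 88
= 73.3 occurrences


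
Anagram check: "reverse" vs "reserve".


Word 1: "reverse" → sorted: eeerrsv
Word 2: "reserve" → sorted: eeerrsv
Same letters? eeerrsv == eeerrsv
Anagram = Yes


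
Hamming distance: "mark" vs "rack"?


Comparing character by character (same length = 4):
  Pos 0: 'm' vs 'r' !=
  Pos 1: 'a' vs 'a' =
  Pos 2: 'r' vs 'c' !=
  Pos 3: 'k' vs 'k' =
Hamming distance = 2


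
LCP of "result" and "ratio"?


Word 1: "result"
Word 2: "ratio"
Comparing from start:
  Pos 0: 'r' == 'r'
  Pos 1: 'e' != 'a' (stop)
LCP = "r" (length 1)


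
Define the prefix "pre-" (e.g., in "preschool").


Prefix: pre-
Example: preschool = pre- + school
Meaning = before


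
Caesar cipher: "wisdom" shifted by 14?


Word: "wisdom"
Shift: 14
Each letter → (letter + shift) mod 26:
  'w' (22) + 14 = 10 → 'k'
  'i' (8) + 14 = 22 → 'w'
  's' (18) + 14 = 6 → 'g'
  'd' (3) + 14 = 17 → 'r'
  'o' (14) + 14 = 2 → 'c'
  'm' (12) + 14 = 0 → 'a'
Result = "kwgrca"


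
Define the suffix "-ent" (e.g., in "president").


Suffix: -ent
Example: president (preside + -ent, with a spelling change)
Meaning = one who / that which


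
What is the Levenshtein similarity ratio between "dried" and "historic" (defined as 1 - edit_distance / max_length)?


Word 1: "dried" (length 5)
Word 2: "historic" (length 8)
One optimal edit sequence:
  1. insert 'h'  (+1)
  2. insert 'i'  (+1)
  3. insert 's'  (+1)
  4. insert 't'  (+1)
  5. substitute 'd' -> 'o'  (+1)
  6. keep 'r'
  7. keep 'i'
  8. delete 'e'  (+1)
  9. substitute 'd' -> 'c'  (+1)
Edit distance = 7
Max length = max(5, 8) = 8
Similarity = 1 - 7/8
= 0.1250


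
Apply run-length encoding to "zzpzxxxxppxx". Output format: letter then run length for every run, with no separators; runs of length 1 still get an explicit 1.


String: "zzpzxxxxppxx"
Scanning for consecutive runs:
  'z' x 2
  'p' x 1
  'z' x 1
  'x' x 4
  'p' x 2
  'x' x 2
RLE = "z2p1z1x4p2x2"


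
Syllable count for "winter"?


Word: "winter"
Syllable breakdown: win-ter
Counting: 2 parts
= 2 syllables


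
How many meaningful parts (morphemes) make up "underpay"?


Word: "underpay"
Morphemes: under- | pay
Each morpheme carries meaning
= 2 morphemes


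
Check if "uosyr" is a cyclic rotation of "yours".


Word: "yours", Candidate: "uosyr"
Method: check if candidate is substring of word+word
"yoursyours" contains "uosyr"? No
Is rotation = No


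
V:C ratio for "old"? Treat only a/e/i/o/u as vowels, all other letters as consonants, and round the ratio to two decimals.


Word: "old"
Vowels (a,e,i,o,u): 1
Consonants: 2
Ratio = 1/2
= 0.50


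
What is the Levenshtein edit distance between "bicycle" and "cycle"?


Word 1: "bicycle" (length 7)
Word 2: "cycle" (length 5)
One optimal edit sequence (insert/delete/substitute each cost 1):
  1. delete 'b'  (+1)
  2. delete 'i'  (+1)
  3. keep 'c'
  4. keep 'y'
  5. keep 'c'
  6. keep 'l'
  7. keep 'e'
Total edit operations: 2
Edit distance = 2


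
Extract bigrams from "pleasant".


Word: "pleasant" (length 8)
Number of bigrams = 8 - 2 + 1 = 7
  Position 0: "pl"
  Position 1: "le"
  Position 2: "ea"
  Position 3: "as"
  Position 4: "sa"
  Position 5: "an"
  Position 6: "nt"
Bigrams = "pl", "le", "ea", "as", "sa", "an", "nt"


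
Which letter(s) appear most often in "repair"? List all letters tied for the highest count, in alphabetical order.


Word: "repair"
Letter counts:
  'a': 1
  'e': 1
  'i': 1
  'p': 1
  'r': 2
Maximum count = 2
Most frequent = 'r' (2 times each)


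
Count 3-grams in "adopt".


Word: "adopt" (length 5)
Number of 3-grams = length - 3 + 1 = 5 - 3 + 1
= 3


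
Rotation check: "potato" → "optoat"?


Word: "potato", Candidate: "optoat"
Method: check if candidate is substring of word+word
"potatopotato" contains "optoat"? No
Is rotation = No


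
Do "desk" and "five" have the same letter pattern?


Pattern of "desk": [0, 1, 2, 3]
Pattern of "five": [0, 1, 2, 3]
Patterns match
Same pattern = Yes


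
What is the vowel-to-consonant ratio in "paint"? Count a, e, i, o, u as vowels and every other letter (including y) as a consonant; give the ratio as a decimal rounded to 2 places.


Word: "paint"
Vowels (a,e,i,o,u): 2
Consonants: 3
Ratio = 2/3
= 0.67


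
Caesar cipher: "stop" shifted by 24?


Word: "stop"
Shift: 24
Each letter → (letter + shift) mod 26:
  's' (18) + 24 = 16 → 'q'
  't' (19) + 24 = 17 → 'r'
  'o' (14) + 24 = 12 → 'm'
  'p' (15) + 24 = 13 → 'n'
Result = "qrmn"


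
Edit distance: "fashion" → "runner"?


Word 1: "fashion" (length 7)
Word 2: "runner" (length 6)
One optimal edit sequence (insert/delete/substitute each cost 1):
  1. delete 'f'  (+1)
  2. substitute 'a' -> 'r'  (+1)
  3. substitute 's' -> 'u'  (+1)
  4. substitute 'h' -> 'n'  (+1)
  5. substitute 'i' -> 'n'  (+1)
  6. substitute 'o' -> 'e'  (+1)
  7. substitute 'n' -> 'r'  (+1)
Total edit operations: 7
Edit distance = 7


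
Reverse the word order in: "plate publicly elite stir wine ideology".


Original: "plate publicly elite stir wine ideology"
Words (1..n): plate | publicly | elite | stir | wine | ideology
Reversed (n..1): ideology | wine | stir | elite | publicly | plate
Result = "ideology wine stir elite publicly plate"


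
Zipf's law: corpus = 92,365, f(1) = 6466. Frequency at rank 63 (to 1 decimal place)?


Zipf's law: f(r) = f(1) / r
f(1) = 6466
f(63) = 6466 / 63
= 102.6 occurrences


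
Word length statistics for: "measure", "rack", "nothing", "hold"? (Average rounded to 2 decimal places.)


Lengths: "measure"=7, "rack"=4, "nothing"=7, "hold"=4
Sum = 22, Count = 4
Average = 22/4 = 5.50
= avg=5.50, min=4, max=7


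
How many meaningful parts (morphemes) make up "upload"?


Word: "upload"
Morphemes: up- | load
Each morpheme carries meaning
= 2 morphemes


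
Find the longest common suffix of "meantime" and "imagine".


Word 1: "meantime"
Word 2: "imagine"
Comparing from end:
  Pos -1: 'e' == 'e'
  Pos -2: 'm' != 'n' (stop)
LCS = "e" (length 1)


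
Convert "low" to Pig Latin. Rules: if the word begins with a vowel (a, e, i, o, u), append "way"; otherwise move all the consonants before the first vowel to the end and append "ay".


Word: "low"
Starts with consonant(s) → move to end, add 'ay'
Consonant cluster: "l"
Pig Latin = "owlay"


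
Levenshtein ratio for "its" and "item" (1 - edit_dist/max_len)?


Word 1: "its" (length 3)
Word 2: "item" (length 4)
One optimal edit sequence:
  1. keep 'i'
  2. keep 't'
  3. insert 'e'  (+1)
  4. substitute 's' -> 'm'  (+1)
Edit distance = 2
Max length = max(3, 4) = 4
Similarity = 1 - 2/4
= 0.5000


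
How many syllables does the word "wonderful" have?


Word: "wonderful"
Syllable breakdown: won | der | ful
Counting: 3 parts
= 3 syllables


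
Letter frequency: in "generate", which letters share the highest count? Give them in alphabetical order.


Word: "generate"
Letter counts:
  'a': 1
  'e': 3
  'g': 1
  'n': 1
  'r': 1
  't': 1
Maximum count = 3
Most frequent = 'e' (3 times each)


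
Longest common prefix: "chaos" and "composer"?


Word 1: "chaos"
Word 2: "composer"
Comparing from start:
  Pos 0: 'c' == 'c'
  Pos 1: 'h' != 'o' (stop)
LCP = "c" (length 1)


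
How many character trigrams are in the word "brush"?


Word: "brush" (length 5)
Number of 3-grams = length - 3 + 1 = 5 - 3 + 1
= 3


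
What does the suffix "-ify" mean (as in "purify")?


Suffix: -ify
Example: purify = pure + -ify, with a spelling change
Meaning = to make


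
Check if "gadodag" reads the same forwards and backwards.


Word: "gadodag"
Reversed: "gadodag"
Forward == Backward? gadodag == gadodag
Palindrome = Yes


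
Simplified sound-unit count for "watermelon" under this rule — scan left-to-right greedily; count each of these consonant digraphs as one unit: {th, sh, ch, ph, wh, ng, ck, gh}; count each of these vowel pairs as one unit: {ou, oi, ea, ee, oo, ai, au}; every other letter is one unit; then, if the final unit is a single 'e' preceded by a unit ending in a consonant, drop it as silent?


Word: "watermelon" (10 letters)
Left-to-right scan:
  1. 'w' (letter)
  2. 'a' (letter)
  3. 't' (letter)
  4. 'e' (letter)
  5. 'r' (letter)
  6. 'm' (letter)
  7. 'e' (letter)
  8. 'l' (letter)
  9. 'o' (letter)
  10. 'n' (letter)
Units from scan: 10
Sound units = 10 units


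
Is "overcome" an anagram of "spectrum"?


Word 1: "spectrum" → sorted: cemprstu
Word 2: "overcome" → sorted: ceemoorv
Same letters? cemprstu != ceemoorv
Anagram = No


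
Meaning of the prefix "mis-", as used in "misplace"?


Prefix: mis-
Example: misplace = mis- + place
Meaning = wrongly


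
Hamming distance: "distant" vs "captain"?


Comparing character by character (same length = 7):
  Pos 0: 'd' vs 'c' !=
  Pos 1: 'i' vs 'a' !=
  Pos 2: 's' vs 'p' !=
  Pos 3: 't' vs 't' =
  Pos 4: 'a' vs 'a' =
  Pos 5: 'n' vs 'i' !=
  Pos 6: 't' vs 'n' !=
Hamming distance = 5


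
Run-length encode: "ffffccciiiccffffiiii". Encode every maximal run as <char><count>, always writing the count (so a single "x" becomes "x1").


String: "ffffccciiiccffffiiii"
Scanning for consecutive runs:
  'f' x 4
  'c' x 3
  'i' x 3
  'c' x 2
  'f' x 4
  'i' x 4
RLE = "f4c3i3c2f4i4"


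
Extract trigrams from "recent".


Word: "recent" (length 6)
Number of trigrams = 6 - 3 + 1 = 4
  Position 0: "rec"
  Position 1: "ece"
  Position 2: "cen"
  Position 3: "ent"
Trigrams = "rec", "ece", "cen", "ent"


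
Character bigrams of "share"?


Word: "share" (length 5)
Number of bigrams = 5 - 2 + 1 = 4
  Position 0: "sh"
  Position 1: "ha"
  Position 2: "ar"
  Position 3: "re"
Bigrams = "sh", "ha", "ar", "re"


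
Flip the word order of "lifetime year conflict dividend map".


Original: "lifetime year conflict dividend map"
Words (1..n): lifetime | year | conflict | dividend | map
Reversed (n..1): map | dividend | conflict | year | lifetime
Result = "map dividend conflict year lifetime"


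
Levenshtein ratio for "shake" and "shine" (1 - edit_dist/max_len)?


Word 1: "shake" (length 5)
Word 2: "shine" (length 5)
One optimal edit sequence:
  1. keep 's'
  2. keep 'h'
  3. substitute 'a' -> 'i'  (+1)
  4. substitute 'k' -> 'n'  (+1)
  5. keep 'e'
Edit distance = 2
Max length = max(5, 5) = 5
Similarity = 1 - 2/5
= 0.6000


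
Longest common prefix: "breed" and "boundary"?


Word 1: "breed"
Word 2: "boundary"
Comparing from start:
  Pos 0: 'b' == 'b'
  Pos 1: 'r' != 'o' (stop)
LCP = "b" (length 1)


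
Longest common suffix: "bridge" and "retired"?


Word 1: "bridge"
Word 2: "retired"
Comparing from end:
  Pos -1: 'e' != 'd' (stop)
LCS = "" (length 0)


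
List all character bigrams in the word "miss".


Word: "miss" (length 4)
Number of bigrams = 4 - 2 + 1 = 3
  Position 0: "mi"
  Position 1: "is"
  Position 2: "ss"
Bigrams = "mi", "is", "ss"


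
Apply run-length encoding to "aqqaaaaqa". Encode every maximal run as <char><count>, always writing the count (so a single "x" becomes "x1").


String: "aqqaaaaqa"
Scanning for consecutive runs:
  'a' x 1
  'q' x 2
  'a' x 4
  'q' x 1
  'a' x 1
RLE = "a1q2a4q1a1"


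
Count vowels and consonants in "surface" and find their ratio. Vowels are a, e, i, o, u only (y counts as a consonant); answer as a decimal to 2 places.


Word: "surface"
Vowels (a,e,i,o,u): 3
Consonants: 4
Ratio = 3/4
= 0.75


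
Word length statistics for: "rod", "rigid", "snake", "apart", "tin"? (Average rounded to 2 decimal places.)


Lengths: "rod"=3, "rigid"=5, "snake"=5, "apart"=5, "tin"=3
Sum = 21, Count = 5
Average = 21/5 = 4.20
= avg=4.20, min=3, max=5


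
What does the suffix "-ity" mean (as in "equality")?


Suffix: -ity
Example: equality = equal + -ity
Meaning = quality of


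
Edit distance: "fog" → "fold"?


Word 1: "fog" (length 3)
Word 2: "fold" (length 4)
One optimal edit sequence (insert/delete/substitute each cost 1):
  1. keep 'f'
  2. keep 'o'
  3. insert 'l'  (+1)
  4. substitute 'g' -> 'd'  (+1)
Total edit operations: 2
Edit distance = 2


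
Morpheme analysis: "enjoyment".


Word: "enjoyment"
Morphemes: en- + joy + -ment
Each morpheme carries meaning
= 3 morphemes


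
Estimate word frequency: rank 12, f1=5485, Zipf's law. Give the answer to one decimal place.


Zipf's law: f(r) = f(1) / r
f(1) = 5485
f(12) = 5485 / 12
= 457.1 occurrences


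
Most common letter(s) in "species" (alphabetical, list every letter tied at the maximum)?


Word: "species"
Letter counts:
  'c': 1
  'e': 2
  'i': 1
  'p': 1
  's': 2
Maximum count = 2
Most frequent = 'e', 's' (2 times each)


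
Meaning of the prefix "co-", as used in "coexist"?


Prefix: co-
Example: coexist = co- + exist
Meaning = together


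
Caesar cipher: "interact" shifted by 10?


Word: "interact"
Shift: 10
Each letter → (letter + shift) mod 26:
  'i' (8) + 10 = 18 → 's'
  'n' (13) + 10 = 23 → 'x'
  't' (19) + 10 = 3 → 'd'
  'e' (4) + 10 = 14 → 'o'
  'r' (17) + 10 = 1 → 'b'
  'a' (0) + 10 = 10 → 'k'
  'c' (2) + 10 = 12 → 'm'
  't' (19) + 10 = 3 → 'd'
Result = "sxdobkmd"


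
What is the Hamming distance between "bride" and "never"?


Comparing character by character (same length = 5):
  Pos 0: 'b' vs 'n' !=
  Pos 1: 'r' vs 'e' !=
  Pos 2: 'i' vs 'v' !=
  Pos 3: 'd' vs 'e' !=
  Pos 4: 'e' vs 'r' !=
Hamming distance = 5


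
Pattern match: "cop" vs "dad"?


Pattern of "cop": [0, 1, 2]
Pattern of "dad": [0, 1, 0]
Patterns do not match
Same pattern = No


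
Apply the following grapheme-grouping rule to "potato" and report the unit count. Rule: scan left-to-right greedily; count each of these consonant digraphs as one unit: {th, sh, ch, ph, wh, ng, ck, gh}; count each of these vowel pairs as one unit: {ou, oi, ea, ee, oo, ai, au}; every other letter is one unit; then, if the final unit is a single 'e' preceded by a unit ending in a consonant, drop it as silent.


Word: "potato" (6 letters)
Left-to-right scan:
  1. 'p' (letter)
  2. 'o' (letter)
  3. 't' (letter)
  4. 'a' (letter)
  5. 't' (letter)
  6. 'o' (letter)
Units from scan: 6
Sound units = 6 units


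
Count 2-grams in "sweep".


Word: "sweep" (length 5)
Number of 2-grams = length - 2 + 1 = 5 - 2 + 1
= 4


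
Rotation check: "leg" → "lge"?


Word: "leg", Candidate: "lge"
Method: check if candidate is substring of word+word
"legleg" contains "lge"? No
Is rotation = No


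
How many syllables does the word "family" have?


Word: "family"
Syllable breakdown: fam · i · ly
Counting: 3 parts
= 3 syllables


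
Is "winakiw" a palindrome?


Word: "winakiw"
Reversed: "wikaniw"
Forward == Backward? winakiw != wikaniw
Palindrome = No


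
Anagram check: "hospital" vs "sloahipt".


Word 1: "hospital" → sorted: ahilopst
Word 2: "sloahipt" → sorted: ahilopst
Same letters? ahilopst == ahilopst
Anagram = Yes


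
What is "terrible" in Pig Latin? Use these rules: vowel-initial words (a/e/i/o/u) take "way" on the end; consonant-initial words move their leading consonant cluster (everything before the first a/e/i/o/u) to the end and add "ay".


Word: "terrible"
Starts with consonant(s) → move to end, add 'ay'
Consonant cluster: "t"
Pig Latin = "erribletay"


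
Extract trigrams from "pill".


Word: "pill" (length 4)
Number of trigrams = 4 - 3 + 1 = 2
  Position 0: "pil"
  Position 1: "ill"
Trigrams = "pil", "ill"


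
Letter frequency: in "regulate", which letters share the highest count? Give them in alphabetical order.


Word: "regulate"
Letter counts:
  'a': 1
  'e': 2
  'g': 1
  'l': 1
  'r': 1
  't': 1
  'u': 1
Maximum count = 2
Most frequent = 'e' (2 times each)


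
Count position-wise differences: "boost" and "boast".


Comparing character by character (same length = 5):
  Pos 0: 'b' vs 'b' =
  Pos 1: 'o' vs 'o' =
  Pos 2: 'o' vs 'a' !=
  Pos 3: 's' vs 's' =
  Pos 4: 't' vs 't' =
Hamming distance = 1


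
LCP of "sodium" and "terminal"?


Word 1: "sodium"
Word 2: "terminal"
Comparing from start:
  Pos 0: 's' != 't' (stop)
LCP = "" (length 0)


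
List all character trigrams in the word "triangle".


Word: "triangle" (length 8)
Number of trigrams = 8 - 3 + 1 = 6
  Position 0: "tri"
  Position 1: "ria"
  Position 2: "ian"
  Position 3: "ang"
  Position 4: "ngl"
  Position 5: "gle"
Trigrams = "tri", "ria", "ian", "ang", "ngl", "gle"


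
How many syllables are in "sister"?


Word: "sister"
Syllable breakdown: sis · ter
Counting: 2 parts
= 2 syllables


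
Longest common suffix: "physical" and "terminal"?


Word 1: "physical"
Word 2: "terminal"
Comparing from end:
  Pos -1: 'l' == 'l'
  Pos -2: 'a' == 'a'
  Pos -3: 'c' != 'n' (stop)
LCS = "al" (length 2)


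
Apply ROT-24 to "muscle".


Word: "muscle"
Shift: 24
Each letter → (letter + shift) mod 26:
  'm' (12) + 24 = 10 → 'k'
  'u' (20) + 24 = 18 → 's'
  's' (18) + 24 = 16 → 'q'
  'c' (2) + 24 = 0 → 'a'
  'l' (11) + 24 = 9 → 'j'
  'e' (4) + 24 = 2 → 'c'
Result = "ksqajc"


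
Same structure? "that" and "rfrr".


Pattern of "that": [0, 1, 2, 0]
Pattern of "rfrr": [0, 1, 0, 0]
Patterns do not match
Same pattern = No


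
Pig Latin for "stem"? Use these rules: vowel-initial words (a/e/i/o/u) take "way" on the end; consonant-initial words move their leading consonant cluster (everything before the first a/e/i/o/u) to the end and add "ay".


Word: "stem"
Starts with consonant(s) → move to end, add 'ay'
Consonant cluster: "st"
Pig Latin = "emstay"


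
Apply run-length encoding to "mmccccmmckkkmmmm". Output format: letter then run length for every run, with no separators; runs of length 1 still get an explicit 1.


String: "mmccccmmckkkmmmm"
Scanning for consecutive runs:
  'm' x 2
  'c' x 4
  'm' x 2
  'c' x 1
  'k' x 3
  'm' x 4
RLE = "m2c4m2c1k3m4"


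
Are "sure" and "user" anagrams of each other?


Word 1: "sure" → sorted: ersu
Word 2: "user" → sorted: ersu
Same letters? ersu == ersu
Anagram = Yes


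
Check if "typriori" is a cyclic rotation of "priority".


Word: "priority", Candidate: "typriori"
Method: check if candidate is substring of word+word
"prioritypriority" contains "typriori"? Yes
Is rotation = Yes


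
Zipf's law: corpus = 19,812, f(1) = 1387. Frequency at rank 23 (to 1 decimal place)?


Zipf's law: f(r) = f(1) / r
f(1) = 1387
f(23) = 1387 / 23
= 60.3 occurrences


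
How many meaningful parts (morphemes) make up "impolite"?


Word: "impolite"
Morphemes: im- | polite
Each morpheme carries meaning
= 2 morphemes


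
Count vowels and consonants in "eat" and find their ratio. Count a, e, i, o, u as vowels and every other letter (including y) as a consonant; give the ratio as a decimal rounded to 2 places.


Word: "eat"
Vowels (a,e,i,o,u): 2
Consonants: 1
Ratio = 2/1
= 2.00


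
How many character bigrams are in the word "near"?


Word: "near" (length 4)
Number of 2-grams = length - 2 + 1 = 4 - 2 + 1
= 3


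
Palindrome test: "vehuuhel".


Word: "vehuuhel"
Reversed: "lehuuhev"
Forward == Backward? vehuuhel != lehuuhev
Palindrome = No


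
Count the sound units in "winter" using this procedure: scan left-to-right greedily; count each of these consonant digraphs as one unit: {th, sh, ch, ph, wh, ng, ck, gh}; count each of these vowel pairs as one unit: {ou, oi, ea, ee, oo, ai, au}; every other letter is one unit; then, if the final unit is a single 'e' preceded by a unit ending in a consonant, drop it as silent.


Word: "winter" (6 letters)
Left-to-right scan:
  (1) 'w' (letter)
  (2) 'i' (letter)
  (3) 'n' (letter)
  (4) 't' (letter)
  (5) 'e' (letter)
  (6) 'r' (letter)
Units from scan: 6
Sound units = 6 units


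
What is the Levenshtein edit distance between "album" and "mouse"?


Word 1: "album" (length 5)
Word 2: "mouse" (length 5)
One optimal edit sequence (insert/delete/substitute each cost 1):
  1. substitute 'a' -> 'm'  (+1)
  2. substitute 'l' -> 'o'  (+1)
  3. substitute 'b' -> 'u'  (+1)
  4. substitute 'u' -> 's'  (+1)
  5. substitute 'm' -> 'e'  (+1)
Total edit operations: 5
Edit distance = 5


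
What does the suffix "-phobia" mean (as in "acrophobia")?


Suffix: -phobia
Example: acrophobia = acro- + -phobia
Meaning = fear of


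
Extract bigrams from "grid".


Word: "grid" (length 4)
Number of bigrams = 4 - 2 + 1 = 3
  Position 0: "gr"
  Position 1: "ri"
  Position 2: "id"
Bigrams = "gr", "ri", "id"


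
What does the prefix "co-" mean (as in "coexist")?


Prefix: co-
As in: coexist -> co- + exist
Meaning = together


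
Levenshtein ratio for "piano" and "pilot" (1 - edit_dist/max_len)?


Word 1: "piano" (length 5)
Word 2: "pilot" (length 5)
One optimal edit sequence:
  1. keep 'p'
  2. keep 'i'
  3. substitute 'a' -> 'l'  (+1)
  4. substitute 'n' -> 'o'  (+1)
  5. substitute 'o' -> 't'  (+1)
Edit distance = 3
Max length = max(5, 5) = 5
Similarity = 1 - 3/5
= 0.4000


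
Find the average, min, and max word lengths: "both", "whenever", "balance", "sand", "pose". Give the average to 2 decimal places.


Lengths: "both"=4, "whenever"=8, "balance"=7, "sand"=4, "pose"=4
Sum = 27, Count = 5
Average = 27/5 = 5.40
= avg=5.40, min=4, max=8


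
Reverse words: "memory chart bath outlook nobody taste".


Original: "memory chart bath outlook nobody taste"
Words (1..n): memory | chart | bath | outlook | nobody | taste
Reversed (n..1): taste | nobody | outlook | bath | chart | memory
Result = "taste nobody outlook bath chart memory"


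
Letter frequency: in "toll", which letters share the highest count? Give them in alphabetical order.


Word: "toll"
Letter counts:
  'l': 2
  'o': 1
  't': 1
Maximum count = 2
Most frequent = 'l' (2 times each)


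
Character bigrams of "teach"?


Word: "teach" (length 5)
Number of bigrams = 5 - 2 + 1 = 4
  Position 0: "te"
  Position 1: "ea"
  Position 2: "ac"
  Position 3: "ch"
Bigrams = "te", "ea", "ac", "ch"


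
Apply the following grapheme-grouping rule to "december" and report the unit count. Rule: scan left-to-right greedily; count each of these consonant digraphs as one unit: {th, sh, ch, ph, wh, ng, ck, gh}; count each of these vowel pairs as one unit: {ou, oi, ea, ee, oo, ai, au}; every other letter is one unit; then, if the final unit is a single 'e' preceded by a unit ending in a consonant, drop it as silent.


Word: "december" (8 letters)
Left-to-right scan:
  1. 'd' (letter)
  2. 'e' (letter)
  3. 'c' (letter)
  4. 'e' (letter)
  5. 'm' (letter)
  6. 'b' (letter)
  7. 'e' (letter)
  8. 'r' (letter)
Units from scan: 8
Sound units = 8 units


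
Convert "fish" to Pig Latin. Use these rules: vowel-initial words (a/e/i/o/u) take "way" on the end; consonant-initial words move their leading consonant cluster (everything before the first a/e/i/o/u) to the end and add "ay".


Word: "fish"
Starts with consonant(s) → move to end, add 'ay'
Consonant cluster: "f"
Pig Latin = "ishfay"


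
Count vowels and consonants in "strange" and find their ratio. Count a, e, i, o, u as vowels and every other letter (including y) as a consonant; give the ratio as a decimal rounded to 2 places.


Word: "strange"
Vowels (a,e,i,o,u): 2
Consonants: 5
Ratio = 2/5
= 0.40


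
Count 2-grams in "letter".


Word: "letter" (length 6)
Number of 2-grams = length - 2 + 1 = 6 - 2 + 1
= 5


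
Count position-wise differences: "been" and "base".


Comparing character by character (same length = 4):
  Pos 0: 'b' vs 'b' =
  Pos 1: 'e' vs 'a' !=
  Pos 2: 'e' vs 's' !=
  Pos 3: 'n' vs 'e' !=
Hamming distance = 3


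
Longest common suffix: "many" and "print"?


Word 1: "many"
Word 2: "print"
Comparing from end:
  Pos -1: 'y' != 't' (stop)
LCS = "" (length 0)


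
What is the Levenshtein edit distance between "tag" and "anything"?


Word 1: "tag" (length 3)
Word 2: "anything" (length 8)
One optimal edit sequence (insert/delete/substitute each cost 1):
  1. insert 'a'  (+1)
  2. insert 'n'  (+1)
  3. insert 'y'  (+1)
  4. keep 't'
  5. insert 'h'  (+1)
  6. insert 'i'  (+1)
  7. substitute 'a' -> 'n'  (+1)
  8. keep 'g'
Total edit operations: 6
Edit distance = 6


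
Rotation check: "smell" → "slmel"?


Word: "smell", Candidate: "slmel"
Method: check if candidate is substring of word+word
"smellsmell" contains "slmel"? No
Is rotation = No


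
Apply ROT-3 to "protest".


Word: "protest"
Shift: 3
Each letter → (letter + shift) mod 26:
  'p' (15) + 3 = 18 → 's'
  'r' (17) + 3 = 20 → 'u'
  'o' (14) + 3 = 17 → 'r'
  't' (19) + 3 = 22 → 'w'
  'e' (4) + 3 = 7 → 'h'
  's' (18) + 3 = 21 → 'v'
  't' (19) + 3 = 22 → 'w'
Result = "surwhvw"


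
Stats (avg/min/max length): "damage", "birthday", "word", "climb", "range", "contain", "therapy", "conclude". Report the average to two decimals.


Lengths: "damage"=6, "birthday"=8, "word"=4, "climb"=5, "range"=5, "contain"=7, "therapy"=7, "conclude"=8
Sum = 50, Count = 8
Average = 50/8 = 6.25
= avg=6.25, min=4, max=8


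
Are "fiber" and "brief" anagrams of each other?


Word 1: "fiber" → sorted: befir
Word 2: "brief" → sorted: befir
Same letters? befir == befir
Anagram = Yes


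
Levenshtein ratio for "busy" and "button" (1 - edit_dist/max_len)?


Word 1: "busy" (length 4)
Word 2: "button" (length 6)
One optimal edit sequence:
  1. keep 'b'
  2. keep 'u'
  3. insert 't'  (+1)
  4. insert 't'  (+1)
  5. substitute 's' -> 'o'  (+1)
  6. substitute 'y' -> 'n'  (+1)
Edit distance = 4
Max length = max(4, 6) = 6
Similarity = 1 - 4/6
= 0.3333


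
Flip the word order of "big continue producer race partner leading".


Original: "big continue producer race partner leading"
Words (1..n): big | continue | producer | race | partner | leading
Reversed (n..1): leading | partner | race | producer | continue | big
Result = "leading partner race producer continue big"


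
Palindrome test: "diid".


Word: "diid"
Reversed: "diid"
Forward == Backward? diid == diid
Palindrome = Yes


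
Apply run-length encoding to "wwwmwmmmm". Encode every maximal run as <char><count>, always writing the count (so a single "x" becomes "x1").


String: "wwwmwmmmm"
Scanning for consecutive runs:
  'w' x 3
  'm' x 1
  'w' x 1
  'm' x 4
RLE = "w3m1w1m4"


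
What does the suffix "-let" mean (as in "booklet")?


Suffix: -let
Example: booklet (book + -let)
Meaning = small


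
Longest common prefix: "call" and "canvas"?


Word 1: "call"
Word 2: "canvas"
Comparing from start:
  Pos 0: 'c' == 'c'
  Pos 1: 'a' == 'a'
  Pos 2: 'l' != 'n' (stop)
LCP = "ca" (length 2)


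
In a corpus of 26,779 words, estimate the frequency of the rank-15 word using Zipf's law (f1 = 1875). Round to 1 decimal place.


Zipf's law: f(r) = f(1) / r
f(1) = 1875
f(15) = 1875 / 15
= 125.0 occurrences


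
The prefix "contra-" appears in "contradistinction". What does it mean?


Prefix: contra-
Example: contradistinction = contra- + distinction
Meaning = against


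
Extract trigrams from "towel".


Word: "towel" (length 5)
Number of trigrams = 5 - 3 + 1 = 3
  Position 0: "tow"
  Position 1: "owe"
  Position 2: "wel"
Trigrams = "tow", "owe", "wel"


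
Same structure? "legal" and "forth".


Pattern of "legal": [0, 1, 2, 3, 0]
Pattern of "forth": [0, 1, 2, 3, 4]
Patterns do not match
Same pattern = No


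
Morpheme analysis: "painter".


Word: "painter"
Morphemes: paint + -er
Each morpheme carries meaning
= 2 morphemes


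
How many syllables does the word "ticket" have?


Word: "ticket"
Syllable breakdown: tick-et
Counting: 2 parts
= 2 syllables


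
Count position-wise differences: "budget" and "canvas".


Comparing character by character (same length = 6):
  Pos 0: 'b' vs 'c' !=
  Pos 1: 'u' vs 'a' !=
  Pos 2: 'd' vs 'n' !=
  Pos 3: 'g' vs 'v' !=
  Pos 4: 'e' vs 'a' !=
  Pos 5: 't' vs 's' !=
Hamming distance = 6


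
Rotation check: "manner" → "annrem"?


Word: "manner", Candidate: "annrem"
Method: check if candidate is substring of word+word
"mannermanner" contains "annrem"? No
Is rotation = No


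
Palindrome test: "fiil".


Word: "fiil"
Reversed: "liif"
Forward == Backward? fiil != liif
Palindrome = No


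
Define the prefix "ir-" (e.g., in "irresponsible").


Prefix: ir-
Example: irresponsible = ir- + responsible
Meaning = not


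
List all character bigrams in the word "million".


Word: "million" (length 7)
Number of bigrams = 7 - 2 + 1 = 6
  Position 0: "mi"
  Position 1: "il"
  Position 2: "ll"
  Position 3: "li"
  Position 4: "io"
  Position 5: "on"
Bigrams = "mi", "il", "ll", "li", "io", "on"


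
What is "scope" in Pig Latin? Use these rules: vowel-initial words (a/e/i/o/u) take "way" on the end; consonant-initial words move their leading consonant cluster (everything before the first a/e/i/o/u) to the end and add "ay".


Word: "scope"
Starts with consonant(s) → move to end, add 'ay'
Consonant cluster: "sc"
Pig Latin = "opescay"


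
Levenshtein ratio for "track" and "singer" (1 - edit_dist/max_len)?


Word 1: "track" (length 5)
Word 2: "singer" (length 6)
One optimal edit sequence:
  1. insert 's'  (+1)
  2. substitute 't' -> 'i'  (+1)
  3. substitute 'r' -> 'n'  (+1)
  4. substitute 'a' -> 'g'  (+1)
  5. substitute 'c' -> 'e'  (+1)
  6. substitute 'k' -> 'r'  (+1)
Edit distance = 6
Max length = max(5, 6) = 6
Similarity = 1 - 6/6
= 0.0000


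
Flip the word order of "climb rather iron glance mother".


Original: "climb rather iron glance mother"
Words (1..n): climb | rather | iron | glance | mother
Reversed (n..1): mother | glance | iron | rather | climb
Result = "mother glance iron rather climb"


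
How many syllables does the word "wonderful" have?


Word: "wonderful"
Syllable breakdown: won / der / ful
Counting: 3 parts
= 3 syllables


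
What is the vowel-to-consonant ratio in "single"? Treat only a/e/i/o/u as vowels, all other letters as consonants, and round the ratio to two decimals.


Word: "single"
Vowels (a,e,i,o,u): 2
Consonants: 4
Ratio = 2/4
= 0.50


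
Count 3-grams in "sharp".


Word: "sharp" (length 5)
Number of 3-grams = length - 3 + 1 = 5 - 3 + 1
= 3


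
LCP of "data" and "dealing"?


Word 1: "data"
Word 2: "dealing"
Comparing from start:
  Pos 0: 'd' == 'd'
  Pos 1: 'a' != 'e' (stop)
LCP = "d" (length 1)


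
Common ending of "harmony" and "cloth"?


Word 1: "harmony"
Word 2: "cloth"
Comparing from end:
  Pos -1: 'y' != 'h' (stop)
LCS = "" (length 0)


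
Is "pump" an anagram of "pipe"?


Word 1: "pipe" → sorted: eipp
Word 2: "pump" → sorted: mppu
Same letters? eipp != mppu
Anagram = No


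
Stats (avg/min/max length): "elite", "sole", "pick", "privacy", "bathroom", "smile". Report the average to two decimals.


Lengths: "elite"=5, "sole"=4, "pick"=4, "privacy"=7, "bathroom"=8, "smile"=5
Sum = 33, Count = 6
Average = 33/6 = 5.50
= avg=5.50, min=4, max=8


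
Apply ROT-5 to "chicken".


Word: "chicken"
Shift: 5
Each letter → (letter + shift) mod 26:
  'c' (2) + 5 = 7 → 'h'
  'h' (7) + 5 = 12 → 'm'
  'i' (8) + 5 = 13 → 'n'
  'c' (2) + 5 = 7 → 'h'
  'k' (10) + 5 = 15 → 'p'
  'e' (4) + 5 = 9 → 'j'
  'n' (13) + 5 = 18 → 's'
Result = "hmnhpjs"


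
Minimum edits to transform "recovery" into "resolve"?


Word 1: "recovery" (length 8)
Word 2: "resolve" (length 7)
One optimal edit sequence (insert/delete/substitute each cost 1):
  1. keep 'r'
  2. keep 'e'
  3. substitute 'c' -> 's'  (+1)
  4. keep 'o'
  5. insert 'l'  (+1)
  6. keep 'v'
  7. keep 'e'
  8. delete 'r'  (+1)
  9. delete 'y'  (+1)
Total edit operations: 4
Edit distance = 4


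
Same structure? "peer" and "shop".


Pattern of "peer": [0, 1, 1, 2]
Pattern of "shop": [0, 1, 2, 3]
Patterns do not match
Same pattern = No


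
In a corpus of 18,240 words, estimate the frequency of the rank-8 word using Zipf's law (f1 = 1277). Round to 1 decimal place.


Zipf's law: f(r) = f(1) / r
f(1) = 1277
f(8) = 1277 / 8
= 159.6 occurrences


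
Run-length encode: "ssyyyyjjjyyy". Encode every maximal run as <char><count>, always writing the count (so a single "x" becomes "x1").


String: "ssyyyyjjjyyy"
Scanning for consecutive runs:
  's' x 2
  'y' x 4
  'j' x 3
  'y' x 3
RLE = "s2y4j3y3"


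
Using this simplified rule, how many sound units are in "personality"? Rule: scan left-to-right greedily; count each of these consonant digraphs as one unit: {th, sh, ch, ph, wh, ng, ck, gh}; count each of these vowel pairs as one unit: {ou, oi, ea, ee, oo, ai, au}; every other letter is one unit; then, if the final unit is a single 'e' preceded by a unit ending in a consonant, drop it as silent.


Word: "personality" (11 letters)
Left-to-right scan:
  [1] 'p' (letter)
  [2] 'e' (letter)
  [3] 'r' (letter)
  [4] 's' (letter)
  [5] 'o' (letter)
  [6] 'n' (letter)
  [7] 'a' (letter)
  [8] 'l' (letter)
  [9] 'i' (letter)
  [10] 't' (letter)
  [11] 'y' (letter)
Units from scan: 11
Sound units = 11 units


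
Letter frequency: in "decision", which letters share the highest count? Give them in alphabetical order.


Word: "decision"
Letter counts:
  'c': 1
  'd': 1
  'e': 1
  'i': 2
  'n': 1
  'o': 1
  's': 1
Maximum count = 2
Most frequent = 'i' (2 times each)


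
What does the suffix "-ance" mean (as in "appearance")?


Suffix: -ance
Example: appearance = appear + -ance
Meaning = state of


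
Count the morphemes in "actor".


Word: "actor"
Morphemes: act + -or
Each morpheme carries meaning
= 2 morphemes


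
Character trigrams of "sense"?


Word: "sense" (length 5)
Number of trigrams = 5 - 3 + 1 = 3
  Position 0: "sen"
  Position 1: "ens"
  Position 2: "nse"
Trigrams = "sen", "ens", "nse"


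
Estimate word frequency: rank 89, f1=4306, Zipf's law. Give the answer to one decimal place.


Zipf's law: f(r) = f(1) / r
f(1) = 4306
f(89) = 4306 / 89
= 48.4 occurrences


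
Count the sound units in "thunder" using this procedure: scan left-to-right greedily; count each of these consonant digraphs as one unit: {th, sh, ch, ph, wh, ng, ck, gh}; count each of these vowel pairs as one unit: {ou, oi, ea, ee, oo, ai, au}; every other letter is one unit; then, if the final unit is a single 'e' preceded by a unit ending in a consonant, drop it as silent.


Word: "thunder" (7 letters)
Left-to-right scan:
  [1] 'th' (digraph)
  [2] 'u' (letter)
  [3] 'n' (letter)
  [4] 'd' (letter)
  [5] 'e' (letter)
  [6] 'r' (letter)
Units from scan: 6
Sound units = 6 units


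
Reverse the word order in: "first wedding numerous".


Original: "first wedding numerous"
Words (1..n): first | wedding | numerous
Reversed (n..1): numerous | wedding | first
Result = "numerous wedding first"


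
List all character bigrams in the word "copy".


Word: "copy" (length 4)
Number of bigrams = 4 - 2 + 1 = 3
  Position 0: "co"
  Position 1: "op"
  Position 2: "py"
Bigrams = "co", "op", "py"


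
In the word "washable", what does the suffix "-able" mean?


Suffix: -able
Example: washable (wash + -able)
Meaning = capable of


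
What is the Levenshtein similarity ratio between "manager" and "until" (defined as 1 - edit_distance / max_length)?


Word 1: "manager" (length 7)
Word 2: "until" (length 5)
One optimal edit sequence:
  1. delete 'm'  (+1)
  2. substitute 'a' -> 'u'  (+1)
  3. keep 'n'
  4. delete 'a'  (+1)
  5. substitute 'g' -> 't'  (+1)
  6. substitute 'e' -> 'i'  (+1)
  7. substitute 'r' -> 'l'  (+1)
Edit distance = 6
Max length = max(7, 5) = 7
Similarity = 1 - 6/7
= 0.1429


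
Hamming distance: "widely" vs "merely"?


Comparing character by character (same length = 6):
  Pos 0: 'w' vs 'm' !=
  Pos 1: 'i' vs 'e' !=
  Pos 2: 'd' vs 'r' !=
  Pos 3: 'e' vs 'e' =
  Pos 4: 'l' vs 'l' =
  Pos 5: 'y' vs 'y' =
Hamming distance = 3
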